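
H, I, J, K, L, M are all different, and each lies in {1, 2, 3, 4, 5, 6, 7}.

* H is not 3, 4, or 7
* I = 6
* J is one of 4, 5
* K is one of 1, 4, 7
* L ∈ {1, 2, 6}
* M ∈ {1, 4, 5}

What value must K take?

I must be 6 (only option left). So H, L can't be 6.
The 5 still-open variables together cover exactly {1, 2, 4, 5, 7} — 5 values for 5 variables — and 7 appears only in K's list, so K = 7.

7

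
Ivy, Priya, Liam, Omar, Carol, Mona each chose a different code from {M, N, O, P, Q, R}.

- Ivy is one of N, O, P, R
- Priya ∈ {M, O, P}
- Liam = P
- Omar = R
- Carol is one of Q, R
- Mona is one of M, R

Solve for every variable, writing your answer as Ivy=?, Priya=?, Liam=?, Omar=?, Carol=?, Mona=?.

Ivy=N, Priya=O, Liam=P, Omar=R, Carol=Q, Mona=M

Liam must be P (only option left). Eliminate P elsewhere: Ivy, Priya.
That leaves Omar = R. Strike R from Ivy, Carol, Mona.
That leaves Carol = Q.
Mona has just one choice, so Mona = M. Remove M from Priya.
Priya must be O (only option left). Remove O from Ivy.
Ivy has just one choice, so Ivy = N.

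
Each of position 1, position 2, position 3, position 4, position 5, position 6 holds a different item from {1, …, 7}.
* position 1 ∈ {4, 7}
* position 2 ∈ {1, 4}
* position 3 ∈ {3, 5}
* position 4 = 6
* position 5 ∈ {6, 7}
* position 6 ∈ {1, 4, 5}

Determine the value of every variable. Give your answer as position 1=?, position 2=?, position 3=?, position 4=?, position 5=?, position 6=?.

position 1=4, position 2=1, position 3=3, position 4=6, position 5=7, position 6=5

position 4 has just one choice, so position 4 = 6. So position 5 can't be 6.
That leaves position 5 = 7. So position 1 can't be 7.
position 1 must be 4 (only option left). Remove 4 from position 2, position 6.
position 2 has just one choice, so position 2 = 1. So position 6 can't be 1.
That leaves position 6 = 5. Remove 5 from position 3.
position 3 has just one choice, so position 3 = 3.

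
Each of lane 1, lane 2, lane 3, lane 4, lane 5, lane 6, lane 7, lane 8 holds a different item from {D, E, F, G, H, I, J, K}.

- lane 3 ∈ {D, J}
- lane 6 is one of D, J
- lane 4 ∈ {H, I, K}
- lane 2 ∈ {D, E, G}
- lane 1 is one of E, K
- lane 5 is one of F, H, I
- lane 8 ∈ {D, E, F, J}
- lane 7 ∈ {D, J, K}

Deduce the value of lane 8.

Among the 8 variables, G fits only lane 2 (and all 8 values in {D, E, F, G, H, I, J, K} must be used), so lane 2 = G.
lane 3 and lane 6 share exactly the 2 values {D, J}; by pigeonhole those values go to them, so strike D, J from lane 7, lane 8.
lane 7's domain is down to {K}, so lane 7 = K. Remove K from lane 1, lane 4.
lane 1 has just one choice, so lane 1 = E. Remove E from lane 8.
So lane 8 = F.

F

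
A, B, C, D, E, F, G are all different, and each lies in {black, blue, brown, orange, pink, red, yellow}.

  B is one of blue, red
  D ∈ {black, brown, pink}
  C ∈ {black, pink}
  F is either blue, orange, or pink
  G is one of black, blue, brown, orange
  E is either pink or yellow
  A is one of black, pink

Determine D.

The 7 variables draw from only 7 values {black, blue, brown, orange, pink, red, yellow}, so each is used; only B can be red, hence B = red.
The 6 still-open variables together cover exactly {black, blue, brown, orange, pink, yellow} — 6 values for 6 variables — and yellow appears only in E's list, so E = yellow.
A and C between them cover only {black, pink} — a naked pair. Remove those values from D, F, G.
So D = brown.

brown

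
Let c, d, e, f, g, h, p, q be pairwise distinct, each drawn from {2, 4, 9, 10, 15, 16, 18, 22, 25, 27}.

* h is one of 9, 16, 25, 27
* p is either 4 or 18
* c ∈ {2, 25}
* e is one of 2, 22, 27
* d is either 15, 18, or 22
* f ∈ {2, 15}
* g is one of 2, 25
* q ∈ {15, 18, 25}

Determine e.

c and g share exactly the 2 values {2, 25}; by pigeonhole those values go to them, so strike 2, 25 from e, f, h, q.
f has just one choice, so f = 15. Remove 15 from d, q.
q's domain is down to {18}, so q = 18. Eliminate 18 elsewhere: d, p.
d has just one choice, so d = 22. Eliminate 22 elsewhere: e.
So e = 27.

27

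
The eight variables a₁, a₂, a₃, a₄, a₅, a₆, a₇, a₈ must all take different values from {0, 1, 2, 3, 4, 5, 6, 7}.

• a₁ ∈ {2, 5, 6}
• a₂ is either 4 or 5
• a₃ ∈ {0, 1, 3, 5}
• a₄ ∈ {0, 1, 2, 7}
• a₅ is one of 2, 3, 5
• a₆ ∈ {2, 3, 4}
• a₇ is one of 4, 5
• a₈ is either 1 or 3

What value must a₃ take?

0

The 8 variables together cover exactly {0, 1, 2, 3, 4, 5, 6, 7} — 8 values for 8 variables — and 6 appears only in a₁'s list, so a₁ = 6.
The 7 still-open variables together cover exactly {0, 1, 2, 3, 4, 5, 7} — 7 values for 7 variables — and 7 appears only in a₄'s list, so a₄ = 7.
The 6 still-open variables draw from only 6 values {0, 1, 2, 3, 4, 5}, so each is used; only a₃ can be 0, hence a₃ = 0.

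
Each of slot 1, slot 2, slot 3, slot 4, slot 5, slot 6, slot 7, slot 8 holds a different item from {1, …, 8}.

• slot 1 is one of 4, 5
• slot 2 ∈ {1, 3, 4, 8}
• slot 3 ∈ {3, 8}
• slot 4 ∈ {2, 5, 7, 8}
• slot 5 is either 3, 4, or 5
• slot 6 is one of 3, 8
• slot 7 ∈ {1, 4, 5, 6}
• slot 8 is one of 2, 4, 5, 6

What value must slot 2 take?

1

Among the 8 variables, 7 fits only slot 4 (and all 8 values in {1, 2, 3, 4, 5, 6, 7, 8} must be used), so slot 4 = 7.
Among the 7 still-open variables, 2 fits only slot 8 (and all 7 values in {1, 2, 3, 4, 5, 6, 8} must be used), so slot 8 = 2.
Among the 6 still-open variables, 6 fits only slot 7 (and all 6 values in {1, 3, 4, 5, 6, 8} must be used), so slot 7 = 6.
The 5 still-open variables together cover exactly {1, 3, 4, 5, 8} — 5 values for 5 variables — and 1 appears only in slot 2's list, so slot 2 = 1.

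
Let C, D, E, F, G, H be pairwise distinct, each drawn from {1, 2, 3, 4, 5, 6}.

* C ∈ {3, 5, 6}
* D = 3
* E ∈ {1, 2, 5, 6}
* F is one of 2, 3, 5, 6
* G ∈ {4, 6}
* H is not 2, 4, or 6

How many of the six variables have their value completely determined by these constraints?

2

D must be 3 (only option left). Eliminate 3 elsewhere: C, F, H.
The 5 still-open variables together cover exactly {1, 2, 4, 5, 6} — 5 values for 5 variables — and 4 appears only in G's list, so G = 4.
Determined: D=3, G=4. The other variables each still have more than one consistent value. That makes 2.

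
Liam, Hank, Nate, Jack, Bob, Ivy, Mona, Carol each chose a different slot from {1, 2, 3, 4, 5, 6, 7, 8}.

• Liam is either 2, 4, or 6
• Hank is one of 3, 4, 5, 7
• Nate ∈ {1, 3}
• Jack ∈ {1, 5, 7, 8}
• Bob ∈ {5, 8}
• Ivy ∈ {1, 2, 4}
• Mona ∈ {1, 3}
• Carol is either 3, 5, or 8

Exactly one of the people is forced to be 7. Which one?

Jack

The 8 variables together cover exactly {1, 2, 3, 4, 5, 6, 7, 8} — 8 values for 8 variables — and 6 appears only in Liam's list, so Liam = 6.
Among the 7 still-open variables, 2 fits only Ivy (and all 7 values in {1, 2, 3, 4, 5, 7, 8} must be used), so Ivy = 2.
The 6 still-open variables together cover exactly {1, 3, 4, 5, 7, 8} — 6 values for 6 variables — and 4 appears only in Hank's list, so Hank = 4.
Among the 5 still-open variables, 7 fits only Jack (and all 5 values in {1, 3, 5, 7, 8} must be used), so Jack = 7.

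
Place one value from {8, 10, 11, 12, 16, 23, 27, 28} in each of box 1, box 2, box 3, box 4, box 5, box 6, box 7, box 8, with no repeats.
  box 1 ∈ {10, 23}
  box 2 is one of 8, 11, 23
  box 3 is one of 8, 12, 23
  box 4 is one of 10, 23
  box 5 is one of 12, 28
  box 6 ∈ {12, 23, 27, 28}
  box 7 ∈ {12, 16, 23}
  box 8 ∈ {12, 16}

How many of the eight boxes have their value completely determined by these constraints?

4

The 8 variables draw from only 8 values {8, 10, 11, 12, 16, 23, 27, 28}, so each is used; only box 2 can be 11, hence box 2 = 11.
Among the 7 still-open variables, 8 fits only box 3 (and all 7 values in {8, 10, 12, 16, 23, 27, 28} must be used), so box 3 = 8.
The 6 still-open variables draw from only 6 values {10, 12, 16, 23, 27, 28}, so each is used; only box 6 can be 27, hence box 6 = 27.
Among the 5 still-open variables, 28 fits only box 5 (and all 5 values in {10, 12, 16, 23, 28} must be used), so box 5 = 28.
box 1 and box 4 between them cover only {10, 23} — a naked pair. Remove those values from box 7.
Determined: box 2=11, box 3=8, box 5=28, box 6=27. The other boxes each still have more than one consistent value. That makes 4.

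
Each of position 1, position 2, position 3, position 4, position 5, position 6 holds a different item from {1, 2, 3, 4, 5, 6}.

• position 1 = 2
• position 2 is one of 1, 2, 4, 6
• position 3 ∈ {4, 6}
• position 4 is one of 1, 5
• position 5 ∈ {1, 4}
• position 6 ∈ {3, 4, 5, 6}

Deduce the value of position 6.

position 1's domain is down to {2}, so position 1 = 2. So position 2 can't be 2.
The 5 still-open variables together cover exactly {1, 3, 4, 5, 6} — 5 values for 5 variables — and 3 appears only in position 6's list, so position 6 = 3.

3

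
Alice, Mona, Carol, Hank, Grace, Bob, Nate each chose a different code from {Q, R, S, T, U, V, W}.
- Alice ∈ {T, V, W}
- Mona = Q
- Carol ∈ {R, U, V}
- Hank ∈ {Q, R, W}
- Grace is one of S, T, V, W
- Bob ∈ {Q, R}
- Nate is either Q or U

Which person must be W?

Mona must be Q (only option left). So Hank, Bob, Nate can't be Q.
Bob's domain is down to {R}, so Bob = R. Strike R from Carol, Hank.
So W goes to Hank.

Hank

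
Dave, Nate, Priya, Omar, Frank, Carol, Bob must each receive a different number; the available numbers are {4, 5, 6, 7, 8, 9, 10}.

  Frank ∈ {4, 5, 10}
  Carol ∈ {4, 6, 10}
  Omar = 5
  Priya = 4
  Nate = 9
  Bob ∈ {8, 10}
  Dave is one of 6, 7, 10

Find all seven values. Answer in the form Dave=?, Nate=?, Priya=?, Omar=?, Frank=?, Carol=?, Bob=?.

Dave=7, Nate=9, Priya=4, Omar=5, Frank=10, Carol=6, Bob=8

Nate's domain is down to {9}, so Nate = 9.
Priya's domain is down to {4}, so Priya = 4. So Frank, Carol can't be 4.
That leaves Omar = 5. So Frank can't be 5.
Frank must be 10 (only option left). Remove 10 from Dave, Carol, Bob.
Carol's domain is down to {6}, so Carol = 6. Remove 6 from Dave.
That leaves Bob = 8.
That leaves Dave = 7.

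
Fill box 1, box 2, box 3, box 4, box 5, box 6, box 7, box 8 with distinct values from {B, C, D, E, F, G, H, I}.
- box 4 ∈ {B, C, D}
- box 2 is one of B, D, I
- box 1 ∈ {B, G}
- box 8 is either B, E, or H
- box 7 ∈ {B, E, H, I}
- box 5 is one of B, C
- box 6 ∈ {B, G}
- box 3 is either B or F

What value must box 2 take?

I

The 8 variables together cover exactly {B, C, D, E, F, G, H, I} — 8 values for 8 variables — and F appears only in box 3's list, so box 3 = F.
The 2 variables box 1 and box 6 are confined to {B, G}, which locks those values in; drop them from box 2, box 4, box 5, box 7, box 8.
box 5's domain is down to {C}, so box 5 = C. So box 4 can't be C.
box 4 has just one choice, so box 4 = D. Remove D from box 2.
So box 2 = I.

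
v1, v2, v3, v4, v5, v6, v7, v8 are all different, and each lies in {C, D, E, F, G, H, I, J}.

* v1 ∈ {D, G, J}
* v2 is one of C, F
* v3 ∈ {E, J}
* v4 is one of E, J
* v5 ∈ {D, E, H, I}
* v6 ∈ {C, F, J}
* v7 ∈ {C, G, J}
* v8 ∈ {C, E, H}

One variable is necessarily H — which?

v8

Among the 8 variables, I fits only v5 (and all 8 values in {C, D, E, F, G, H, I, J} must be used), so v5 = I.
The 7 still-open variables draw from only 7 values {C, D, E, F, G, H, J}, so each is used; only v1 can be D, hence v1 = D.
The 6 still-open variables together cover exactly {C, E, F, G, H, J} — 6 values for 6 variables — and G appears only in v7's list, so v7 = G.
The 5 still-open variables together cover exactly {C, E, F, H, J} — 5 values for 5 variables — and H appears only in v8's list, so v8 = H.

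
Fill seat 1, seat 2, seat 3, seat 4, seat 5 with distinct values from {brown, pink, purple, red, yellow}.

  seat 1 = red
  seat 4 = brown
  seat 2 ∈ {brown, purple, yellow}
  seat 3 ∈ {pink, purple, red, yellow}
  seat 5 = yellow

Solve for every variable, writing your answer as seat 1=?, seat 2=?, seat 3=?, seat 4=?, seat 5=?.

seat 1=red, seat 2=purple, seat 3=pink, seat 4=brown, seat 5=yellow

seat 1 must be red (only option left). Remove red from seat 3.
seat 4's domain is down to {brown}, so seat 4 = brown. Strike brown from seat 2.
seat 5's domain is down to {yellow}, so seat 5 = yellow. Strike yellow from seat 2, seat 3.
That leaves seat 2 = purple. Remove purple from seat 3.
That leaves seat 3 = pink.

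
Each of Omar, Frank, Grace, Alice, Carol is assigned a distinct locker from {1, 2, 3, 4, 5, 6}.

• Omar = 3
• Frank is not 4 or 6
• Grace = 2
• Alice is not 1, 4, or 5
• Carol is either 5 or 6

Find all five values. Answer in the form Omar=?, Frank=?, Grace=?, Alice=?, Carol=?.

Omar's domain is down to {3}, so Omar = 3. So Frank, Alice can't be 3.
That leaves Grace = 2. Remove 2 from Frank, Alice.
Alice's domain is down to {6}, so Alice = 6. Eliminate 6 elsewhere: Carol.
Carol must be 5 (only option left). Strike 5 from Frank.
Frank has just one choice, so Frank = 1.

Omar=3, Frank=1, Grace=2, Alice=6, Carol=5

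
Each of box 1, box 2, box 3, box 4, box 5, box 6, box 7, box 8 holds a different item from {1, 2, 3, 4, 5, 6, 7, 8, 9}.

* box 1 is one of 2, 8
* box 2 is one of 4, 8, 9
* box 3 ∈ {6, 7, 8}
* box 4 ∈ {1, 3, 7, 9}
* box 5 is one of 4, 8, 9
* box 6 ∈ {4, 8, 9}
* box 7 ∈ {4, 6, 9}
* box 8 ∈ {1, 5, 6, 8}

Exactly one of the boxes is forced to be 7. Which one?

box 2, box 5, box 6 share exactly the 3 values {4, 8, 9}; by pigeonhole those values go to them, so strike 4, 8, 9 from box 1, box 3, box 4, box 7, box 8.
box 1 must be 2 (only option left).
box 7's domain is down to {6}, so box 7 = 6. Remove 6 from box 3, box 8.

box 3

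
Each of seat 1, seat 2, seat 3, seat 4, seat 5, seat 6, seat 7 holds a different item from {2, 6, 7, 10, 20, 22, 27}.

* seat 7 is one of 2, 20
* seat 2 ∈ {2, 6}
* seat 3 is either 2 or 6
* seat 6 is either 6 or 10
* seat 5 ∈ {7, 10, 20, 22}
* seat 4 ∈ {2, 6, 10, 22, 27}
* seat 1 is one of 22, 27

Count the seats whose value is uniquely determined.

The 7 variables draw from only 7 values {2, 6, 7, 10, 20, 22, 27}, so each is used; only seat 5 can be 7, hence seat 5 = 7.
Among the 6 still-open variables, 20 fits only seat 7 (and all 6 values in {2, 6, 10, 20, 22, 27} must be used), so seat 7 = 20.
seat 2 and seat 3 share exactly the 2 values {2, 6}; by pigeonhole those values go to them, so strike 2, 6 from seat 4, seat 6.
That leaves seat 6 = 10. Eliminate 10 elsewhere: seat 4.
Determined: seat 5=7, seat 6=10, seat 7=20. The other seats each still have more than one consistent value. That makes 3.

3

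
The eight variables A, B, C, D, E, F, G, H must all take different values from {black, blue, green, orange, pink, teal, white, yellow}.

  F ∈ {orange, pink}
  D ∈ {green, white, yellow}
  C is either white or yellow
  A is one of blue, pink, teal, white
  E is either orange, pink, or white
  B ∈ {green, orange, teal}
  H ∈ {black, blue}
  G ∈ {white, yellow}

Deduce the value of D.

Among the 8 variables, black fits only H (and all 8 values in {black, blue, green, orange, pink, teal, white, yellow} must be used), so H = black.
Among the 7 still-open variables, blue fits only A (and all 7 values in {blue, green, orange, pink, teal, white, yellow} must be used), so A = blue.
The 6 still-open variables draw from only 6 values {green, orange, pink, teal, white, yellow}, so each is used; only B can be teal, hence B = teal.
The 5 still-open variables draw from only 5 values {green, orange, pink, white, yellow}, so each is used; only D can be green, hence D = green.

green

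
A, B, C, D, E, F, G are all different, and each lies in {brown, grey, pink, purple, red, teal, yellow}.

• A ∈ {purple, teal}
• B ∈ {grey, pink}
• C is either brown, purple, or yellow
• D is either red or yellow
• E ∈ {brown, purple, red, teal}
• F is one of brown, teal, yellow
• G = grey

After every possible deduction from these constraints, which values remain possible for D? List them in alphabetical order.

G has just one choice, so G = grey. Eliminate grey elsewhere: B.
B must be pink (only option left).
No further eliminations apply; D can still be any of red, yellow.

red, yellow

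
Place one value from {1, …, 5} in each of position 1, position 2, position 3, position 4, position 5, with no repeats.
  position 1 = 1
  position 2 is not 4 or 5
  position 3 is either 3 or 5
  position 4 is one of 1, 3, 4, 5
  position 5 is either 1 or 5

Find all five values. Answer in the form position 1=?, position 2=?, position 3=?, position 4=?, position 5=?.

position 1=1, position 2=2, position 3=3, position 4=4, position 5=5

position 1's domain is down to {1}, so position 1 = 1. Eliminate 1 elsewhere: position 2, position 4, position 5.
That leaves position 5 = 5. So position 3, position 4 can't be 5.
That leaves position 3 = 3. So position 2, position 4 can't be 3.
position 4 has just one choice, so position 4 = 4.
position 2 must be 2 (only option left).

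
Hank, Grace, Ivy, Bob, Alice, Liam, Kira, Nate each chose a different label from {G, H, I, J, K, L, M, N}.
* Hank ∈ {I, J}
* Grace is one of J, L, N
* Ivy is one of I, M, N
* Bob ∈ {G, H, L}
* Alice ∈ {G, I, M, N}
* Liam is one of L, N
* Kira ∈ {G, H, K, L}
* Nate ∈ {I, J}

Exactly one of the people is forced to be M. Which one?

Ivy

The 8 variables together cover exactly {G, H, I, J, K, L, M, N} — 8 values for 8 variables — and K appears only in Kira's list, so Kira = K.
The 7 still-open variables draw from only 7 values {G, H, I, J, L, M, N}, so each is used; only Bob can be H, hence Bob = H.
The 6 still-open variables draw from only 6 values {G, I, J, L, M, N}, so each is used; only Alice can be G, hence Alice = G.
Among the 5 still-open variables, M fits only Ivy (and all 5 values in {I, J, L, M, N} must be used), so Ivy = M.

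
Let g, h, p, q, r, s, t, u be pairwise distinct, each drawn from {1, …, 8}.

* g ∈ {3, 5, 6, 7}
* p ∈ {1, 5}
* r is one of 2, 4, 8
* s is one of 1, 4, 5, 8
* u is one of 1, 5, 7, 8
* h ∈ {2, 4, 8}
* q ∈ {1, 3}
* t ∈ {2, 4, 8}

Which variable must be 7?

The 8 variables draw from only 8 values {1, 2, 3, 4, 5, 6, 7, 8}, so each is used; only g can be 6, hence g = 6.
Among the 7 still-open variables, 3 fits only q (and all 7 values in {1, 2, 3, 4, 5, 7, 8} must be used), so q = 3.
The 6 still-open variables draw from only 6 values {1, 2, 4, 5, 7, 8}, so each is used; only u can be 7, hence u = 7.

u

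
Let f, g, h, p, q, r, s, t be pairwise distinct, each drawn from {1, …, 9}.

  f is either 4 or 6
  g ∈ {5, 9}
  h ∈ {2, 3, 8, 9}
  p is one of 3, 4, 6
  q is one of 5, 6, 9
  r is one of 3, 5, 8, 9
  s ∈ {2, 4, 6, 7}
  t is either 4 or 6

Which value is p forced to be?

The 8 variables draw from only 8 values {2, 3, 4, 5, 6, 7, 8, 9}, so each is used; only s can be 7, hence s = 7.
The 7 still-open variables together cover exactly {2, 3, 4, 5, 6, 8, 9} — 7 values for 7 variables — and 2 appears only in h's list, so h = 2.
Among the 6 still-open variables, 8 fits only r (and all 6 values in {3, 4, 5, 6, 8, 9} must be used), so r = 8.
The 5 still-open variables together cover exactly {3, 4, 5, 6, 9} — 5 values for 5 variables — and 3 appears only in p's list, so p = 3.

3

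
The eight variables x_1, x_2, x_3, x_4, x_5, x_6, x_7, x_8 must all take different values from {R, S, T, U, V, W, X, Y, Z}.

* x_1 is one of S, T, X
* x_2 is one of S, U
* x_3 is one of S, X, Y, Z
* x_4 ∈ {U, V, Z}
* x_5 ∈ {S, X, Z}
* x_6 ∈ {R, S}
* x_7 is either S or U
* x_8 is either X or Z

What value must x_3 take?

Y

The 8 variables together cover exactly {R, S, T, U, V, X, Y, Z} — 8 values for 8 variables — and R appears only in x_6's list, so x_6 = R.
The 7 still-open variables together cover exactly {S, T, U, V, X, Y, Z} — 7 values for 7 variables — and T appears only in x_1's list, so x_1 = T.
The 6 still-open variables draw from only 6 values {S, U, V, X, Y, Z}, so each is used; only x_4 can be V, hence x_4 = V.
The 5 still-open variables draw from only 5 values {S, U, X, Y, Z}, so each is used; only x_3 can be Y, hence x_3 = Y.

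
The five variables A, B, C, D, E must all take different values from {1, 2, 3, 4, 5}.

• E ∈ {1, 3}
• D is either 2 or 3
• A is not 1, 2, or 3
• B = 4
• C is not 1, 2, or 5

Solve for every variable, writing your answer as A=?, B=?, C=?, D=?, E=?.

A=5, B=4, C=3, D=2, E=1

B must be 4 (only option left). So A, C can't be 4.
C has just one choice, so C = 3. Strike 3 from D, E.
D's domain is down to {2}, so D = 2.
That leaves E = 1.
That leaves A = 5.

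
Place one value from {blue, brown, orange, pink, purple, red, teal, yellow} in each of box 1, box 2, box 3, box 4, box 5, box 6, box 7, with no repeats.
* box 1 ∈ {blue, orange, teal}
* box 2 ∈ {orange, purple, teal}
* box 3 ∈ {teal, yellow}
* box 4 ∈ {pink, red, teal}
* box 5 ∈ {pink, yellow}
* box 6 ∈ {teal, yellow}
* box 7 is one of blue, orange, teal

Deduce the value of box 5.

Among the 7 variables, purple fits only box 2 (and all 7 values in {blue, orange, pink, purple, red, teal, yellow} must be used), so box 2 = purple.
Among the 6 still-open variables, red fits only box 4 (and all 6 values in {blue, orange, pink, red, teal, yellow} must be used), so box 4 = red.
The 5 still-open variables draw from only 5 values {blue, orange, pink, teal, yellow}, so each is used; only box 5 can be pink, hence box 5 = pink.

pink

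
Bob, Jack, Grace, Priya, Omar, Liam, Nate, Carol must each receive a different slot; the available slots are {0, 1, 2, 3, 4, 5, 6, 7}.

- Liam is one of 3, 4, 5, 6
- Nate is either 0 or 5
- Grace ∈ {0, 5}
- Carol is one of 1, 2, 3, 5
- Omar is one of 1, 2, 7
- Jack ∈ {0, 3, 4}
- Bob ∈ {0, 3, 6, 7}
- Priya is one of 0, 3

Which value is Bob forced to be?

The 2 variables Grace and Nate are confined to {0, 5}, which locks those values in; drop them from Bob, Jack, Priya, Liam, Carol.
Priya's domain is down to {3}, so Priya = 3. Eliminate 3 elsewhere: Bob, Jack, Liam, Carol.
That leaves Jack = 4. Strike 4 from Liam.
Liam must be 6 (only option left). Eliminate 6 elsewhere: Bob.
So Bob = 7.

7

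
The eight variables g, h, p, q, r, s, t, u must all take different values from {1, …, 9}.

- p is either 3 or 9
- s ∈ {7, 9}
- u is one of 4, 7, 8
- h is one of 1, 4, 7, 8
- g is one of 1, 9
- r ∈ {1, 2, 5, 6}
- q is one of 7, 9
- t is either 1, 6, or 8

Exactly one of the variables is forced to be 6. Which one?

t

q and s between them cover only {7, 9} — a naked pair. Remove those values from g, h, p, u.
g must be 1 (only option left). Strike 1 from h, r, t.
p has just one choice, so p = 3.
h and u share exactly the 2 values {4, 8}; by pigeonhole those values go to them, so strike 4, 8 from t.
So 6 goes to t.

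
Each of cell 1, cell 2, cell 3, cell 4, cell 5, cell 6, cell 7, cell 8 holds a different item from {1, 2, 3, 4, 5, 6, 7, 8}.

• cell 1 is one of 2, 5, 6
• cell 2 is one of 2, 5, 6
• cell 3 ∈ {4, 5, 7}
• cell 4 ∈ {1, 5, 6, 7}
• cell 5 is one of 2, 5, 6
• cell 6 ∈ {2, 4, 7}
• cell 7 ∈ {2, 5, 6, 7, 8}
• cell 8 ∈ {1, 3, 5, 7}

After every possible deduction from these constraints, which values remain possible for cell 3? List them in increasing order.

Among the 8 variables, 3 fits only cell 8 (and all 8 values in {1, 2, 3, 4, 5, 6, 7, 8} must be used), so cell 8 = 3.
Among the 7 still-open variables, 1 fits only cell 4 (and all 7 values in {1, 2, 4, 5, 6, 7, 8} must be used), so cell 4 = 1.
Among the 6 still-open variables, 8 fits only cell 7 (and all 6 values in {2, 4, 5, 6, 7, 8} must be used), so cell 7 = 8.
cell 1, cell 2, cell 5 share exactly the 3 values {2, 5, 6}; by pigeonhole those values go to them, so strike 2, 5, 6 from cell 3, cell 6.
No further eliminations apply; cell 3 can still be any of 4, 7.

4, 7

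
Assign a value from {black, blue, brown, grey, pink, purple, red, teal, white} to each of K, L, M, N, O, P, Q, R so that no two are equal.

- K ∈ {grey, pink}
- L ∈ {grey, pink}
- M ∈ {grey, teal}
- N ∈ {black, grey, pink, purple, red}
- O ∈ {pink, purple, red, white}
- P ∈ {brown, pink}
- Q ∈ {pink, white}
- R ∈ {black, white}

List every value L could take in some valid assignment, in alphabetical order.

Among the 8 variables, brown fits only P (and all 8 values in {black, brown, grey, pink, purple, red, teal, white} must be used), so P = brown.
Among the 7 still-open variables, teal fits only M (and all 7 values in {black, grey, pink, purple, red, teal, white} must be used), so M = teal.
The 2 variables K and L are confined to {grey, pink}, which locks those values in; drop them from N, O, Q.
That leaves Q = white. Eliminate white elsewhere: O, R.
That leaves R = black. Strike black from N.
No further eliminations apply; L can still be any of grey, pink.

grey, pink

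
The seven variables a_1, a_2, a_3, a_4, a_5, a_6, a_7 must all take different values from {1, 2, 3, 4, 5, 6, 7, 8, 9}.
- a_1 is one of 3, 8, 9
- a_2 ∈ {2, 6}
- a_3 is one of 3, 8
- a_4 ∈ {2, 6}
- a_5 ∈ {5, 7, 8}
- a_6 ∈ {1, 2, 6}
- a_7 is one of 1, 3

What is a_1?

a_2 and a_4 between them cover only {2, 6} — a naked pair. Remove those values from a_6.
a_6's domain is down to {1}, so a_6 = 1. Eliminate 1 elsewhere: a_7.
That leaves a_7 = 3. Strike 3 from a_1, a_3.
a_3 must be 8 (only option left). Remove 8 from a_1, a_5.
So a_1 = 9.

9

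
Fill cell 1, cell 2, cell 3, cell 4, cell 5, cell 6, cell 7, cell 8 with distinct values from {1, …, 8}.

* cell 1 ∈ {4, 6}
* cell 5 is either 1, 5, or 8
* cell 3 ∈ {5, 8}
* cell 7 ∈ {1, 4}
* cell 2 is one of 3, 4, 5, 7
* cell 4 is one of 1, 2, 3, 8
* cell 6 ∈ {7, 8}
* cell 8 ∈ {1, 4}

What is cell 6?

Among the 8 variables, 2 fits only cell 4 (and all 8 values in {1, 2, 3, 4, 5, 6, 7, 8} must be used), so cell 4 = 2.
The 7 still-open variables draw from only 7 values {1, 3, 4, 5, 6, 7, 8}, so each is used; only cell 2 can be 3, hence cell 2 = 3.
The 6 still-open variables draw from only 6 values {1, 4, 5, 6, 7, 8}, so each is used; only cell 1 can be 6, hence cell 1 = 6.
Among the 5 still-open variables, 7 fits only cell 6 (and all 5 values in {1, 4, 5, 7, 8} must be used), so cell 6 = 7.

7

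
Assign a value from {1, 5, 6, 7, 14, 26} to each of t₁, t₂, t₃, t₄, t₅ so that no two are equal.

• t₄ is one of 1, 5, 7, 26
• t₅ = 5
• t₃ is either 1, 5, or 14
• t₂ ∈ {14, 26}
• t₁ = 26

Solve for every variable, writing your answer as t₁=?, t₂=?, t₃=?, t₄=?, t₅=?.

t₁ has just one choice, so t₁ = 26. Strike 26 from t₂, t₄.
t₂ must be 14 (only option left). Strike 14 from t₃.
t₅ must be 5 (only option left). Strike 5 from t₃, t₄.
That leaves t₃ = 1. Eliminate 1 elsewhere: t₄.
t₄'s domain is down to {7}, so t₄ = 7.

t₁=26, t₂=14, t₃=1, t₄=7, t₅=5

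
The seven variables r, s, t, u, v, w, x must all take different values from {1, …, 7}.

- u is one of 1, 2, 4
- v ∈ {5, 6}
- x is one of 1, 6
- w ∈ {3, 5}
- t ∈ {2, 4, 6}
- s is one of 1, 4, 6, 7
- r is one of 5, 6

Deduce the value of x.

The 7 variables together cover exactly {1, 2, 3, 4, 5, 6, 7} — 7 values for 7 variables — and 3 appears only in w's list, so w = 3.
The 6 still-open variables draw from only 6 values {1, 2, 4, 5, 6, 7}, so each is used; only s can be 7, hence s = 7.
r and v share exactly the 2 values {5, 6}; by pigeonhole those values go to them, so strike 5, 6 from t, x.
So x = 1.

1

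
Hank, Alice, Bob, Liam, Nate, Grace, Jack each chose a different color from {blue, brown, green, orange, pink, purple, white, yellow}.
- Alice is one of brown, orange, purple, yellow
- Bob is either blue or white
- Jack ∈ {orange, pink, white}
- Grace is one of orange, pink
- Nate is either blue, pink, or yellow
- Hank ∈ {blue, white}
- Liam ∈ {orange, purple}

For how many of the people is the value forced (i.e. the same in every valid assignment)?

The 7 variables draw from only 7 values {blue, brown, orange, pink, purple, white, yellow}, so each is used; only Alice can be brown, hence Alice = brown.
Among the 6 still-open variables, purple fits only Liam (and all 6 values in {blue, orange, pink, purple, white, yellow} must be used), so Liam = purple.
Among the 5 still-open variables, yellow fits only Nate (and all 5 values in {blue, orange, pink, white, yellow} must be used), so Nate = yellow.
Hank and Bob between them cover only {blue, white} — a naked pair. Remove those values from Jack.
Determined: Alice=brown, Liam=purple, Nate=yellow. The other people each still have more than one consistent value. That makes 3.

3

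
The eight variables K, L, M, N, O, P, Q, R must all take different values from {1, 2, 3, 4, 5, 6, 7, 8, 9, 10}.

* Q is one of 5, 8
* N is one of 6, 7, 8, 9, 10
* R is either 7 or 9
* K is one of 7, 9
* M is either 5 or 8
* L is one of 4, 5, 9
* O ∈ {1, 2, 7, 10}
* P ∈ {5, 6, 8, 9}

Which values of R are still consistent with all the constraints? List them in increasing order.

K and R between them cover only {7, 9} — a naked pair. Remove those values from L, N, O, P.
The 2 variables M and Q are confined to {5, 8}, which locks those values in; drop them from L, N, P.
That leaves L = 4.
P must be 6 (only option left). So N can't be 6.
N's domain is down to {10}, so N = 10. So O can't be 10.
No further eliminations apply; R can still be any of 7, 9.

7, 9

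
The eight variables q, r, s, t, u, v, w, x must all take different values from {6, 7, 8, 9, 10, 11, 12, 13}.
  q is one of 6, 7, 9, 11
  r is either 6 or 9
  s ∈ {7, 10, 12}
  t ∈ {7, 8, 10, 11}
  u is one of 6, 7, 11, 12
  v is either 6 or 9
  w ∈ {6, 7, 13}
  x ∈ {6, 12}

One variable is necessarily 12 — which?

x

The 8 variables together cover exactly {6, 7, 8, 9, 10, 11, 12, 13} — 8 values for 8 variables — and 8 appears only in t's list, so t = 8.
The 7 still-open variables together cover exactly {6, 7, 9, 10, 11, 12, 13} — 7 values for 7 variables — and 10 appears only in s's list, so s = 10.
The 6 still-open variables together cover exactly {6, 7, 9, 11, 12, 13} — 6 values for 6 variables — and 13 appears only in w's list, so w = 13.
r and v between them cover only {6, 9} — a naked pair. Remove those values from q, u, x.
So 12 goes to x.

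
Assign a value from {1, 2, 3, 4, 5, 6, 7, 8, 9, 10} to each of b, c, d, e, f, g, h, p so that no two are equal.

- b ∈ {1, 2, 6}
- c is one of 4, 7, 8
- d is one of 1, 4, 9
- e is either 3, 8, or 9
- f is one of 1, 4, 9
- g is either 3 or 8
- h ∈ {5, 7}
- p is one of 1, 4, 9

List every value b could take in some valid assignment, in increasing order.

d, f, p between them cover only {1, 4, 9} — a naked triple. Remove those values from b, c, e.
e and g share exactly the 2 values {3, 8}; by pigeonhole those values go to them, so strike 3, 8 from c.
c's domain is down to {7}, so c = 7. So h can't be 7.
h has just one choice, so h = 5.
No further eliminations apply; b can still be any of 2, 6.

2, 6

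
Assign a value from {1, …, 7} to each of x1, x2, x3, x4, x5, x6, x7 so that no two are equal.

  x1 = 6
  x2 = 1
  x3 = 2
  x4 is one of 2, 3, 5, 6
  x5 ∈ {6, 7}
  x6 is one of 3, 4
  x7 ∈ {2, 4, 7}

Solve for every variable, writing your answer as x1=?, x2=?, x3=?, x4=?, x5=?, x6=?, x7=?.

x1=6, x2=1, x3=2, x4=5, x5=7, x6=3, x7=4

x1 must be 6 (only option left). So x4, x5 can't be 6.
That leaves x2 = 1.
x3's domain is down to {2}, so x3 = 2. Strike 2 from x4, x7.
x5 has just one choice, so x5 = 7. Remove 7 from x7.
x7 must be 4 (only option left). Remove 4 from x6.
x6's domain is down to {3}, so x6 = 3. Strike 3 from x4.
x4 must be 5 (only option left).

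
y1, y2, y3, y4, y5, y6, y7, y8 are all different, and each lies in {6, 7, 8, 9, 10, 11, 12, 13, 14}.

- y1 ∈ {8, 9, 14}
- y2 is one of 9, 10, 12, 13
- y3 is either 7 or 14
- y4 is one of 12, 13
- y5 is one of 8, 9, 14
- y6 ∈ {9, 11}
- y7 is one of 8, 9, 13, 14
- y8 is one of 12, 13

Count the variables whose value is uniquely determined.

3

The 8 variables draw from only 8 values {7, 8, 9, 10, 11, 12, 13, 14}, so each is used; only y3 can be 7, hence y3 = 7.
The 7 still-open variables draw from only 7 values {8, 9, 10, 11, 12, 13, 14}, so each is used; only y2 can be 10, hence y2 = 10.
Among the 6 still-open variables, 11 fits only y6 (and all 6 values in {8, 9, 11, 12, 13, 14} must be used), so y6 = 11.
y4 and y8 between them cover only {12, 13} — a naked pair. Remove those values from y7.
Determined: y2=10, y3=7, y6=11. The other variables each still have more than one consistent value. That makes 3.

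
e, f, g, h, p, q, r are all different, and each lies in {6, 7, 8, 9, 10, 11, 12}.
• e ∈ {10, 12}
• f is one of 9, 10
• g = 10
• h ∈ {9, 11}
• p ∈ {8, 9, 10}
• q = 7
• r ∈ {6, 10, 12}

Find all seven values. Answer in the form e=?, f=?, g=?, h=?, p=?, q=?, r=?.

g's domain is down to {10}, so g = 10. Remove 10 from e, f, p, r.
q's domain is down to {7}, so q = 7.
e must be 12 (only option left). Strike 12 from r.
f must be 9 (only option left). So h, p can't be 9.
h has just one choice, so h = 11.
p has just one choice, so p = 8.
That leaves r = 6.

e=12, f=9, g=10, h=11, p=8, q=7, r=6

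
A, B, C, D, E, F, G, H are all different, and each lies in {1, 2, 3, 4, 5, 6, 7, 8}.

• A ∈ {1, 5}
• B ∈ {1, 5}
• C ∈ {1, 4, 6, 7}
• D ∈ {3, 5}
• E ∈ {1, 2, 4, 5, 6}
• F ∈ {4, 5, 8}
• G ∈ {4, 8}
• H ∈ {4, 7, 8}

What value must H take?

7

The 8 variables draw from only 8 values {1, 2, 3, 4, 5, 6, 7, 8}, so each is used; only E can be 2, hence E = 2.
The 7 still-open variables draw from only 7 values {1, 3, 4, 5, 6, 7, 8}, so each is used; only D can be 3, hence D = 3.
The 6 still-open variables together cover exactly {1, 4, 5, 6, 7, 8} — 6 values for 6 variables — and 6 appears only in C's list, so C = 6.
The 5 still-open variables draw from only 5 values {1, 4, 5, 7, 8}, so each is used; only H can be 7, hence H = 7.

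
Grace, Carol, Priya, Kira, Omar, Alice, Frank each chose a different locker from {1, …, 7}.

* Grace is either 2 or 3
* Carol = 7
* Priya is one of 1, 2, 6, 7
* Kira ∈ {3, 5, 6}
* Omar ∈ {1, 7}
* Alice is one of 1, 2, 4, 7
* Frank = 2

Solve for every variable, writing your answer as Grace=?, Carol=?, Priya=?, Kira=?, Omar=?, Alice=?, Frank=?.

Grace=3, Carol=7, Priya=6, Kira=5, Omar=1, Alice=4, Frank=2

Carol must be 7 (only option left). So Priya, Omar, Alice can't be 7.
Omar must be 1 (only option left). Strike 1 from Priya, Alice.
Frank must be 2 (only option left). Strike 2 from Grace, Priya, Alice.
Grace must be 3 (only option left). So Kira can't be 3.
Priya must be 6 (only option left). So Kira can't be 6.
Kira's domain is down to {5}, so Kira = 5.
Alice must be 4 (only option left).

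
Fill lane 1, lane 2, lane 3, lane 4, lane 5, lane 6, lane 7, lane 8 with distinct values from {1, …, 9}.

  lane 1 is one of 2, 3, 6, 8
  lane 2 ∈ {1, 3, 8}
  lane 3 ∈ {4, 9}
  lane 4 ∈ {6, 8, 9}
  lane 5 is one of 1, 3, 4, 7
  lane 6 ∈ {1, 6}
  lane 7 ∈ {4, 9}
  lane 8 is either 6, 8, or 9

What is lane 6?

1

The 8 variables draw from only 8 values {1, 2, 3, 4, 6, 7, 8, 9}, so each is used; only lane 1 can be 2, hence lane 1 = 2.
The 7 still-open variables draw from only 7 values {1, 3, 4, 6, 7, 8, 9}, so each is used; only lane 5 can be 7, hence lane 5 = 7.
The 6 still-open variables draw from only 6 values {1, 3, 4, 6, 8, 9}, so each is used; only lane 2 can be 3, hence lane 2 = 3.
The 5 still-open variables together cover exactly {1, 4, 6, 8, 9} — 5 values for 5 variables — and 1 appears only in lane 6's list, so lane 6 = 1.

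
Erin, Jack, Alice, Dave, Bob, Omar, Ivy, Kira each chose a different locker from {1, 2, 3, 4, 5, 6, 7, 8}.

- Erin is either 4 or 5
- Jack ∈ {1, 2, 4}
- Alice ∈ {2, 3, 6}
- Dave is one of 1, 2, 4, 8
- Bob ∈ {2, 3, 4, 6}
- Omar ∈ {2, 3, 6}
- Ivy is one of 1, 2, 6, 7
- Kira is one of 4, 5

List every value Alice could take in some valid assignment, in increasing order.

The 8 variables draw from only 8 values {1, 2, 3, 4, 5, 6, 7, 8}, so each is used; only Ivy can be 7, hence Ivy = 7.
The 7 still-open variables draw from only 7 values {1, 2, 3, 4, 5, 6, 8}, so each is used; only Dave can be 8, hence Dave = 8.
The 6 still-open variables together cover exactly {1, 2, 3, 4, 5, 6} — 6 values for 6 variables — and 1 appears only in Jack's list, so Jack = 1.
Erin and Kira between them cover only {4, 5} — a naked pair. Remove those values from Bob.
No further eliminations apply; Alice can still be any of 2, 3, 6.

2, 3, 6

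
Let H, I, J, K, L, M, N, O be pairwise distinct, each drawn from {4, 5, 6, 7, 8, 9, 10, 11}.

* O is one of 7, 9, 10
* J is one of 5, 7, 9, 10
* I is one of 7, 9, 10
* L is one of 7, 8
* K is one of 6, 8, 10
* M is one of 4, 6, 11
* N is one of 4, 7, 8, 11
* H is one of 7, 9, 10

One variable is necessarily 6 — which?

K

The 8 variables draw from only 8 values {4, 5, 6, 7, 8, 9, 10, 11}, so each is used; only J can be 5, hence J = 5.
The 3 variables H, I, O are confined to {7, 9, 10}, which locks those values in; drop them from K, L, N.
L must be 8 (only option left). Eliminate 8 elsewhere: K, N.
So 6 goes to K.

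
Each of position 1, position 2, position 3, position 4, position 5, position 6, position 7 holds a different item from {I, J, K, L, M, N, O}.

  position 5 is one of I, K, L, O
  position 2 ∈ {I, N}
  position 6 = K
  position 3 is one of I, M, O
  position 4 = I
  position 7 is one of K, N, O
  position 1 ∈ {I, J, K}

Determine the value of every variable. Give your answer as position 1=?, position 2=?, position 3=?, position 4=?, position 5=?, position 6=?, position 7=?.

position 4 must be I (only option left). So position 1, position 2, position 3, position 5 can't be I.
position 6's domain is down to {K}, so position 6 = K. Remove K from position 1, position 5, position 7.
position 1 has just one choice, so position 1 = J.
That leaves position 2 = N. Eliminate N elsewhere: position 7.
position 7's domain is down to {O}, so position 7 = O. Eliminate O elsewhere: position 3, position 5.
position 3's domain is down to {M}, so position 3 = M.
That leaves position 5 = L.

position 1=J, position 2=N, position 3=M, position 4=I, position 5=L, position 6=K, position 7=O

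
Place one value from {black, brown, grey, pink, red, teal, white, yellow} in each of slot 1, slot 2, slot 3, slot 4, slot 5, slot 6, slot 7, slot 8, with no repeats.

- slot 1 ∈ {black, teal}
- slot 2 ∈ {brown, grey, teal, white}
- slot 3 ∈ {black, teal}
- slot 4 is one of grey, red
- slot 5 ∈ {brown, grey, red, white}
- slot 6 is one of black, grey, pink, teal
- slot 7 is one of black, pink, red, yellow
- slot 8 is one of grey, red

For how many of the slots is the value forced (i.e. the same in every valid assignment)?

2

The 8 variables draw from only 8 values {black, brown, grey, pink, red, teal, white, yellow}, so each is used; only slot 7 can be yellow, hence slot 7 = yellow.
Among the 7 still-open variables, pink fits only slot 6 (and all 7 values in {black, brown, grey, pink, red, teal, white} must be used), so slot 6 = pink.
slot 1 and slot 3 share exactly the 2 values {black, teal}; by pigeonhole those values go to them, so strike black, teal from slot 2.
The 2 variables slot 4 and slot 8 are confined to {grey, red}, which locks those values in; drop them from slot 2, slot 5.
Determined: slot 6=pink, slot 7=yellow. The other slots each still have more than one consistent value. That makes 2.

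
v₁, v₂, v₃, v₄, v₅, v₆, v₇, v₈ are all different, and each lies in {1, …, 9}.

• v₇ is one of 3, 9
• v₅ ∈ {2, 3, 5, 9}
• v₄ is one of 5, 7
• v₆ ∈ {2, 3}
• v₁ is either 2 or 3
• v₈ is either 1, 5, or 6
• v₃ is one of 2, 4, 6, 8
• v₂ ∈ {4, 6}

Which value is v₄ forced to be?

7

The 2 variables v₁ and v₆ are confined to {2, 3}, which locks those values in; drop them from v₃, v₅, v₇.
That leaves v₇ = 9. Remove 9 from v₅.
v₅'s domain is down to {5}, so v₅ = 5. Strike 5 from v₄, v₈.
So v₄ = 7.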